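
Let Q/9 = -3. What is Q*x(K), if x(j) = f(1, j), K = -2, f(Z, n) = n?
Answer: 54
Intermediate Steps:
Q = -27 (Q = 9*(-3) = -27)
x(j) = j
Q*x(K) = -27*(-2) = 54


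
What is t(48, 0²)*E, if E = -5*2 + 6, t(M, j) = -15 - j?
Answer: 60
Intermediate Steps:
E = -4 (E = -10 + 6 = -4)
t(48, 0²)*E = (-15 - 1*0²)*(-4) = (-15 - 1*0)*(-4) = (-15 + 0)*(-4) = -15*(-4) = 60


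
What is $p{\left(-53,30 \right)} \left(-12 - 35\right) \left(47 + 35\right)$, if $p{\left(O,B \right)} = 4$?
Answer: $-15416$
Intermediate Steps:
$p{\left(-53,30 \right)} \left(-12 - 35\right) \left(47 + 35\right) = 4 \left(-12 - 35\right) \left(47 + 35\right) = 4 \left(\left(-47\right) 82\right) = 4 \left(-3854\right) = -15416$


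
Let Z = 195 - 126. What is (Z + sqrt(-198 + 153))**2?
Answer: 4716 + 414*I*sqrt(5) ≈ 4716.0 + 925.73*I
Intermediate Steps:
Z = 69
(Z + sqrt(-198 + 153))**2 = (69 + sqrt(-198 + 153))**2 = (69 + sqrt(-45))**2 = (69 + 3*I*sqrt(5))**2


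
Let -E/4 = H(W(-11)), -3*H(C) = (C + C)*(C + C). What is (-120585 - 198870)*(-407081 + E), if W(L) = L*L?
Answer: 105099310695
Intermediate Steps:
W(L) = L²
H(C) = -4*C²/3 (H(C) = -(C + C)*(C + C)/3 = -2*C*2*C/3 = -4*C²/3)
E = 234256/3 (E = -(-16)*((-11)²)²/3 = -(-16)*121²/3 = -(-16)*14641/3 = -4*(-58564/3) = 234256/3 ≈ 78085.)
(-120585 - 198870)*(-407081 + E) = (-120585 - 198870)*(-407081 + 234256/3) = -319455*(-986987/3) = 105099310695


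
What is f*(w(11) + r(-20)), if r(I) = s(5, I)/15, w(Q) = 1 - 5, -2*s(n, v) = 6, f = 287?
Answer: -6027/5 ≈ -1205.4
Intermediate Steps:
s(n, v) = -3 (s(n, v) = -½*6 = -3)
w(Q) = -4
r(I) = -⅕ (r(I) = -3/15 = -3*1/15 = -⅕)
f*(w(11) + r(-20)) = 287*(-4 - ⅕) = 287*(-21/5) = -6027/5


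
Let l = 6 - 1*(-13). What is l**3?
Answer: 6859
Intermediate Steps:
l = 19 (l = 6 + 13 = 19)
l**3 = 19**3 = 6859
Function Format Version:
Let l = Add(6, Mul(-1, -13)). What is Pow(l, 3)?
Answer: 6859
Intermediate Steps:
l = 19 (l = Add(6, 13) = 19)
Pow(l, 3) = Pow(19, 3) = 6859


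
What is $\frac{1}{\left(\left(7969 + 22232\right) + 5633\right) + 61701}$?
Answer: $\frac{1}{97535} \approx 1.0253 \cdot 10^{-5}$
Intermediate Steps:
$\frac{1}{\left(\left(7969 + 22232\right) + 5633\right) + 61701} = \frac{1}{\left(30201 + 5633\right) + 61701} = \frac{1}{35834 + 61701} = \frac{1}{97535}$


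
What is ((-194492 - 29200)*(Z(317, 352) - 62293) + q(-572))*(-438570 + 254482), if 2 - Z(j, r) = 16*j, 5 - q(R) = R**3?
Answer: -2808393777399512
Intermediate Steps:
q(R) = 5 - R**3
Z(j, r) = 2 - 16*j
((-194492 - 29200)*(Z(317, 352) - 62293) + q(-572))*(-438570 + 254482) = ((-194492 - 29200)*((2 - 16*317) - 62293) + (5 - 1*(-572)**3))*(-438570 + 254482) = (-223692*((2 - 5072) - 62293) + (5 - 1*(-187149248)))*(-184088) = (-223692*(-5070 - 62293) + (5 + 187149248))*(-184088) = (-223692*(-67363) + 187149253)*(-184088) = (15068564196 + 187149253)*(-184088) = 15255713449*(-184088) = -2808393777399512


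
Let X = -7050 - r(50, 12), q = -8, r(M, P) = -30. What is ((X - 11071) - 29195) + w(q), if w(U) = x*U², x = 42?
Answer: -44598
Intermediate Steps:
X = -7020 (X = -7050 - 1*(-30) = -7050 + 30 = -7020)
w(U) = 42*U²
((X - 11071) - 29195) + w(q) = ((-7020 - 11071) - 29195) + 42*(-8)² = (-18091 - 29195) + 42*64 = -47286 + 2688 = -44598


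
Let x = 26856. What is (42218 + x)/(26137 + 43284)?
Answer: 69074/69421 ≈ 0.99500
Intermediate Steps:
(42218 + x)/(26137 + 43284) = (42218 + 26856)/(26137 + 43284) = 69074/69421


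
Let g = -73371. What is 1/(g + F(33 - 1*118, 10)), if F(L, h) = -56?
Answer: -1/73427 ≈ -1.3619e-5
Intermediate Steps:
1/(g + F(33 - 1*118, 10)) = 1/(-73371 - 56) = 1/(-73427) = -1/73427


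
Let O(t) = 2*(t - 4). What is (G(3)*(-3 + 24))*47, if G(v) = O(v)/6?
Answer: -329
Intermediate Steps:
O(t) = -8 + 2*t (O(t) = 2*(-4 + t) = -8 + 2*t)
G(v) = -4/3 + v/3 (G(v) = (-8 + 2*v)/6 = (-8 + 2*v)*(1/6) = -4/3 + v/3)
(G(3)*(-3 + 24))*47 = ((-4/3 + (1/3)*3)*(-3 + 24))*47 = ((-4/3 + 1)*21)*47 = -1/3*21*47 = -7*47 = -329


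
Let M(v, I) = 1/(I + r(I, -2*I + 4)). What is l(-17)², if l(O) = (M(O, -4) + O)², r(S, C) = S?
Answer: 352275361/4096 ≈ 86005.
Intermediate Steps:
M(v, I) = 1/(2*I) (M(v, I) = 1/(I + I) = 1/(2*I))
l(O) = (-⅛ + O)² (l(O) = ((½)/(-4) + O)² = ((½)*(-¼) + O)² = (-⅛ + O)²)
l(-17)² = ((-1 + 8*(-17))²/64)² = ((-1 - 136)²/64)² = ((1/64)*(-137)²)² = ((1/64)*18769)² = (18769/64)² = 352275361/4096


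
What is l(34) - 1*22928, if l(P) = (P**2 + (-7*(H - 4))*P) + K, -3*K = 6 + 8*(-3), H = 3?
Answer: -21528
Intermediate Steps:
K = 6 (K = -(6 + 8*(-3))/3 = -(6 - 24)/3 = -1/3*(-18) = 6)
l(P) = 6 + P**2 + 7*P (l(P) = (P**2 + (-7*(3 - 4))*P) + 6 = (P**2 + (-7*(-1))*P) + 6 = (P**2 + 7*P) + 6 = 6 + P**2 + 7*P)
l(34) - 1*22928 = (6 + 34**2 + 7*34) - 1*22928 = (6 + 1156 + 238) - 22928 = 1400 - 22928 = -21528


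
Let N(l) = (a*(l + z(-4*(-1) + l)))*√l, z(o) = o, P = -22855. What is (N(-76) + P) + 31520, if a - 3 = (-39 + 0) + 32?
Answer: 8665 + 1184*I*√19 ≈ 8665.0 + 5160.9*I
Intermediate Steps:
a = -4 (a = 3 + ((-39 + 0) + 32) = 3 + (-39 + 32) = 3 - 7 = -4)
N(l) = √l*(-16 - 8*l) (N(l) = (-4*(l + (-4*(-1) + l)))*√l = (-4*(l + (4 + l)))*√l = (-4*(4 + 2*l))*√l = (-16 - 8*l)*√l = √l*(-16 - 8*l))
(N(-76) + P) + 31520 = (8*√(-76)*(-2 - 1*(-76)) - 22855) + 31520 = (8*(2*I*√19)*(-2 + 76) - 22855) + 31520 = (8*(2*I*√19)*74 - 22855) + 31520 = (1184*I*√19 - 22855) + 31520 = (-22855 + 1184*I*√19) + 31520 = 8665 + 1184*I*√19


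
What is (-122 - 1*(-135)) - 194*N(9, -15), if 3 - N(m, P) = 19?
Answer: 3117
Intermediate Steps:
N(m, P) = -16 (N(m, P) = 3 - 1*19 = 3 - 19 = -16)
(-122 - 1*(-135)) - 194*N(9, -15) = (-122 - 1*(-135)) - 194*(-16) = (-122 + 135) + 3104 = 13 + 3104 = 3117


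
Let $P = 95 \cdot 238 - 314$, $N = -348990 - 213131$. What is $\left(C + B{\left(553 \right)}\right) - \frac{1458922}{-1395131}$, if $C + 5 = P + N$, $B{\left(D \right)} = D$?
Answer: $- \frac{752360601365}{1395131} \approx -5.3928 \cdot 10^{5}$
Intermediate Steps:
$N = -562121$ ($N = -348990 - 213131 = -562121$)
$P = 22296$ ($P = 22610 - 314 = 22296$)
$C = -539830$ ($C = -5 + \left(22296 - 562121\right) = -5 - 539825 = -539830$)
$\left(C + B{\left(553 \right)}\right) - \frac{1458922}{-1395131} = \left(-539830 + 553\right) - \frac{1458922}{-1395131} = -539277 - - \frac{1458922}{1395131} = -539277 + \frac{1458922}{1395131} = - \frac{752360601365}{1395131}$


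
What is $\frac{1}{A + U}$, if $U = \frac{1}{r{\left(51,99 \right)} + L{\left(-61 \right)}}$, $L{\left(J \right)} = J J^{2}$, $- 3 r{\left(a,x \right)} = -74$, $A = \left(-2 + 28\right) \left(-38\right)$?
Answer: $- \frac{680869}{672698575} \approx -0.0010121$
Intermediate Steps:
$A = -988$ ($A = 26 \left(-38\right) = -988$)
$r{\left(a,x \right)} = \frac{74}{3}$ ($r{\left(a,x \right)} = \left(- \frac{1}{3}\right) \left(-74\right) = \frac{74}{3}$)
$L{\left(J \right)} = J^{3}$
$U = - \frac{3}{680869}$ ($U = \frac{1}{\frac{74}{3} + \left(-61\right)^{3}} = \frac{1}{\frac{74}{3} - 226981} = \frac{1}{- \frac{680869}{3}} = - \frac{3}{680869} \approx -4.4061 \cdot 10^{-6}$)
$\frac{1}{A + U} = \frac{1}{-988 - \frac{3}{680869}} = \frac{1}{- \frac{672698575}{680869}} = - \frac{680869}{672698575}$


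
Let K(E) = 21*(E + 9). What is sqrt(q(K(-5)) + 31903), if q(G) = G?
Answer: sqrt(31987) ≈ 178.85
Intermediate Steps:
K(E) = 189 + 21*E (K(E) = 21*(9 + E) = 189 + 21*E)
sqrt(q(K(-5)) + 31903) = sqrt((189 + 21*(-5)) + 31903) = sqrt((189 - 105) + 31903) = sqrt(84 + 31903) = sqrt(31987)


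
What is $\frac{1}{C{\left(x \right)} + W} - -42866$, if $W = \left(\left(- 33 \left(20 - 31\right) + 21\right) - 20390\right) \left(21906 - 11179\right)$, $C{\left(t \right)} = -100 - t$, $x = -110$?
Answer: $\frac{9199230152831}{214604352} \approx 42866.0$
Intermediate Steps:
$W = -214604362$ ($W = \left(\left(\left(-33\right) \left(-11\right) + 21\right) - 20390\right) 10727 = \left(\left(363 + 21\right) - 20390\right) 10727 = \left(384 - 20390\right) 10727 = \left(-20006\right) 10727 = -214604362$)
$\frac{1}{C{\left(x \right)} + W} - -42866 = \frac{1}{\left(-100 - -110\right) - 214604362} - -42866 = \frac{1}{\left(-100 + 110\right) - 214604362} + 42866 = \frac{1}{10 - 214604362} + 42866 = \frac{1}{-214604352} + 42866 = - \frac{1}{214604352} + 42866 = \frac{9199230152831}{214604352}$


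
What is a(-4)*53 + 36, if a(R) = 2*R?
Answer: -388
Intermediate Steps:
a(-4)*53 + 36 = (2*(-4))*53 + 36 = -8*53 + 36 = -424 + 36 = -388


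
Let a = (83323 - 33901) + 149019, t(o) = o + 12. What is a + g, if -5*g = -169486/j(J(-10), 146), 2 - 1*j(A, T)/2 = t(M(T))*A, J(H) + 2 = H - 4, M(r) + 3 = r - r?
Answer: 144946673/730 ≈ 1.9856e+5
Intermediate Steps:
M(r) = -3 (M(r) = -3 + (r - r) = -3 + 0 = -3)
J(H) = -6 + H (J(H) = -2 + (H - 4) = -2 + (-4 + H) = -6 + H)
t(o) = 12 + o
a = 198441 (a = 49422 + 149019 = 198441)
j(A, T) = 4 - 18*A (j(A, T) = 4 - 2*(12 - 3)*A = 4 - 18*A)
g = 84743/730 (g = -(-169486)/(5*(4 - 18*(-6 - 10))) = -(-169486)/(5*(4 - 18*(-16))) = -(-169486)/(5*(4 + 288)) = -(-169486)/(5*292) = -⅕*(-84743/146) = 84743/730 ≈ 116.09)
a + g = 198441 + 84743/730 = 144946673/730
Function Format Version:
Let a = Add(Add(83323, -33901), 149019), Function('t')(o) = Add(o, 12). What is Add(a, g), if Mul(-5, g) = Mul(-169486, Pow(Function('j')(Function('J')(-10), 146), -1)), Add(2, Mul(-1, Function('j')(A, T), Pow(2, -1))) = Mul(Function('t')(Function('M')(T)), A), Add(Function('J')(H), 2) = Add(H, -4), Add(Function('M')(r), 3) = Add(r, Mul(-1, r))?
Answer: Rational(144946673, 730) ≈ 1.9856e+5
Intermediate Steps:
Function('M')(r) = -3 (Function('M')(r) = Add(-3, Add(r, Mul(-1, r))) = Add(-3, 0) = -3)
Function('J')(H) = Add(-6, H) (Function('J')(H) = Add(-2, Add(H, -4)) = Add(-2, Add(-4, H)) = Add(-6, H))
Function('t')(o) = Add(12, o)
a = 198441 (a = Add(49422, 149019) = 198441)
Function('j')(A, T) = Add(4, Mul(-18, A)) (Function('j')(A, T) = Add(4, Mul(-2, Mul(Add(12, -3), A))) = Add(4, Mul(-2, Mul(9, A))) = Add(4, Mul(-18, A)))
g = Rational(84743, 730) (g = Mul(Rational(-1, 5), Mul(-169486, Pow(Add(4, Mul(-18, Add(-6, -10))), -1))) = Mul(Rational(-1, 5), Mul(-169486, Pow(Add(4, Mul(-18, -16)), -1))) = Mul(Rational(-1, 5), Mul(-169486, Pow(Add(4, 288), -1))) = Mul(Rational(-1, 5), Mul(-169486, Pow(292, -1))) = Mul(Rational(-1, 5), Mul(-169486, Rational(1, 292))) = Mul(Rational(-1, 5), Rational(-84743, 146)) = Rational(84743, 730) ≈ 116.09)
Add(a, g) = Add(198441, Rational(84743, 730)) = Rational(144946673, 730)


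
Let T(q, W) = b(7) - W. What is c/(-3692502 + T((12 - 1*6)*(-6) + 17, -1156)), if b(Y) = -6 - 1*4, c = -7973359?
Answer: 7973359/3691356 ≈ 2.1600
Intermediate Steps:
b(Y) = -10 (b(Y) = -6 - 4 = -10)
T(q, W) = -10 - W
c/(-3692502 + T((12 - 1*6)*(-6) + 17, -1156)) = -7973359/(-3692502 + (-10 - 1*(-1156))) = -7973359/(-3692502 + (-10 + 1156)) = -7973359/(-3692502 + 1146) = -7973359/(-3691356) = -7973359*(-1/3691356) = 7973359/3691356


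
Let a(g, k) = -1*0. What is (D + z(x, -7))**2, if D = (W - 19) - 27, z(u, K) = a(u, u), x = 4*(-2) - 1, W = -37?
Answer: 6889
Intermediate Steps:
x = -9 (x = -8 - 1 = -9)
a(g, k) = 0
z(u, K) = 0
D = -83 (D = (-37 - 19) - 27 = -56 - 27 = -83)
(D + z(x, -7))**2 = (-83 + 0)**2 = (-83)**2 = 6889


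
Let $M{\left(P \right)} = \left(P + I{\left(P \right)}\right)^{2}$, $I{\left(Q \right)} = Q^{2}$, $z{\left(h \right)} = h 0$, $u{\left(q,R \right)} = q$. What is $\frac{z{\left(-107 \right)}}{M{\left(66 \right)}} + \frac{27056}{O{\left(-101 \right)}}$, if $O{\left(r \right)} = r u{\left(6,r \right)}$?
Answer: $- \frac{13528}{303} \approx -44.647$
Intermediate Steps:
$z{\left(h \right)} = 0$
$O{\left(r \right)} = 6 r$ ($O{\left(r \right)} = r 6 = 6 r$)
$M{\left(P \right)} = \left(P + P^{2}\right)^{2}$
$\frac{z{\left(-107 \right)}}{M{\left(66 \right)}} + \frac{27056}{O{\left(-101 \right)}} = \frac{0}{66^{2} \left(1 + 66\right)^{2}} + \frac{27056}{6 \left(-101\right)} = \frac{0}{4356 \cdot 67^{2}} + \frac{27056}{-606} = \frac{0}{4356 \cdot 4489} + 27056 \left(- \frac{1}{606}\right) = \frac{0}{19554084} - \frac{13528}{303} = 0 \cdot \frac{1}{19554084} - \frac{13528}{303} = 0 - \frac{13528}{303} = - \frac{13528}{303}$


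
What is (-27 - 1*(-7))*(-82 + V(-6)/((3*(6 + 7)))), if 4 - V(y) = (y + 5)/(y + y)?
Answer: 191645/117 ≈ 1638.0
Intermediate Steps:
V(y) = 4 - (5 + y)/(2*y) (V(y) = 4 - (y + 5)/(y + y) = 4 - (5 + y)/(2*y))
(-27 - 1*(-7))*(-82 + V(-6)/((3*(6 + 7)))) = (-27 - 1*(-7))*(-82 + ((½)*(-5 + 7*(-6))/(-6))/((3*(6 + 7)))) = (-27 + 7)*(-82 + ((½)*(-⅙)*(-5 - 42))/((3*13))) = -20*(-82 + ((½)*(-⅙)*(-47))/39) = -20*(-82 + (47/12)*(1/39)) = -20*(-82 + 47/468) = -20*(-38329/468) = 191645/117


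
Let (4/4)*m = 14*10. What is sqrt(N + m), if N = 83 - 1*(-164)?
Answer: 3*sqrt(43) ≈ 19.672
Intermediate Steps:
N = 247 (N = 83 + 164 = 247)
m = 140 (m = 14*10 = 140)
sqrt(N + m) = sqrt(247 + 140) = sqrt(387) = 3*sqrt(43)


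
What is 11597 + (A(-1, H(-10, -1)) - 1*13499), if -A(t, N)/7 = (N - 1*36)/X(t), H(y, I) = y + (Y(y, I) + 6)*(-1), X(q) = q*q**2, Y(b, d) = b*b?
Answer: -2966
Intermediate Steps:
Y(b, d) = b**2
X(q) = q**3
H(y, I) = -6 + y - y**2 (H(y, I) = y + (y**2 + 6)*(-1) = y + (6 + y**2)*(-1) = y + (-6 - y**2) = -6 + y - y**2)
A(t, N) = -7*(-36 + N)/t**3 (A(t, N) = -7*(N - 1*36)/(t**3) = -7*(N - 36)/t**3 = -7*(-36 + N)/t**3)
11597 + (A(-1, H(-10, -1)) - 1*13499) = 11597 + (7*(36 - (-6 - 10 - 1*(-10)**2))/(-1)**3 - 1*13499) = 11597 + (7*(-1)*(36 - (-6 - 10 - 1*100)) - 13499) = 11597 + (7*(-1)*(36 - (-6 - 10 - 100)) - 13499) = 11597 + (7*(-1)*(36 - 1*(-116)) - 13499) = 11597 + (7*(-1)*(36 + 116) - 13499) = 11597 + (7*(-1)*152 - 13499) = 11597 + (-1064 - 13499) = 11597 - 14563 = -2966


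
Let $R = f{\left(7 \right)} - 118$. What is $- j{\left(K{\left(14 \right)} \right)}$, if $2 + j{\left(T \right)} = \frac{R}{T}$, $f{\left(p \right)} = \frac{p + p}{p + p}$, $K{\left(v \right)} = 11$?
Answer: $\frac{139}{11} \approx 12.636$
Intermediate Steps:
$f{\left(p \right)} = 1$ ($f{\left(p \right)} = \frac{2 p}{2 p} = 2 p \frac{1}{2 p} = 1$)
$R = -117$ ($R = 1 - 118 = -117$)
$j{\left(T \right)} = -2 - \frac{117}{T}$
$- j{\left(K{\left(14 \right)} \right)} = - (-2 - \frac{117}{11}) = \left(-1\right) \left(- \frac{139}{11}\right) = \frac{139}{11}$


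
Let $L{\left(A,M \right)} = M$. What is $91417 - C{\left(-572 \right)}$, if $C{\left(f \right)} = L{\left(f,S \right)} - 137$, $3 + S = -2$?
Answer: $91559$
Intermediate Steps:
$S = -5$ ($S = -3 - 2 = -5$)
$C{\left(f \right)} = -142$ ($C{\left(f \right)} = -5 - 137 = -142$)
$91417 - C{\left(-572 \right)} = 91417 - -142 = 91417 + 142 = 91559$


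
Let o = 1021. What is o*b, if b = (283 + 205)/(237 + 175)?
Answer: 124562/103 ≈ 1209.3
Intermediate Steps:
b = 122/103 (b = 488/412 = 488*(1/412) = 122/103 ≈ 1.1845)
o*b = 1021*(122/103) = 124562/103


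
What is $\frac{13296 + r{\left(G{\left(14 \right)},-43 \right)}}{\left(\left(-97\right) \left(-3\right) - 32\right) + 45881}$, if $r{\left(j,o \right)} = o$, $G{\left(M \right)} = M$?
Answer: $\frac{13253}{46140} \approx 0.28723$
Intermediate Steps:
$\frac{13296 + r{\left(G{\left(14 \right)},-43 \right)}}{\left(\left(-97\right) \left(-3\right) - 32\right) + 45881} = \frac{13296 - 43}{\left(\left(-97\right) \left(-3\right) - 32\right) + 45881} = \frac{13253}{\left(291 - 32\right) + 45881} = \frac{13253}{259 + 45881} = \frac{13253}{46140}$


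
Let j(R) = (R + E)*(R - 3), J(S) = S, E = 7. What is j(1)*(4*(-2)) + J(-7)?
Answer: 121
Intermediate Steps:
j(R) = (-3 + R)*(7 + R) (j(R) = (R + 7)*(R - 3) = (7 + R)*(-3 + R) = (-3 + R)*(7 + R))
j(1)*(4*(-2)) + J(-7) = (-21 + 1**2 + 4*1)*(4*(-2)) - 7 = (-21 + 1 + 4)*(-8) - 7 = -16*(-8) - 7 = 128 - 7 = 121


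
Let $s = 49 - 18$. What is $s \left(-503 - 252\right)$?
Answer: $-23405$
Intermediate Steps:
$s = 31$ ($s = 49 - 18 = 31$)
$s \left(-503 - 252\right) = 31 \left(-503 - 252\right) = 31 \left(-755\right) = -23405$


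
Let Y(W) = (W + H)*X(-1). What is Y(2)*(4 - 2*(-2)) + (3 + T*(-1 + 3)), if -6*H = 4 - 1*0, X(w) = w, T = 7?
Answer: 19/3 ≈ 6.3333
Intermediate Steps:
H = -2/3 (H = -(4 - 1*0)/6 = -(4 + 0)/6 = -1/6*4 = -2/3 ≈ -0.66667)
Y(W) = 2/3 - W (Y(W) = (W - 2/3)*(-1) = (-2/3 + W)*(-1) = 2/3 - W)
Y(2)*(4 - 2*(-2)) + (3 + T*(-1 + 3)) = (2/3 - 1*2)*(4 - 2*(-2)) + (3 + 7*(-1 + 3)) = (2/3 - 2)*(4 + 4) + (3 + 7*2) = -4/3*8 + (3 + 14) = -32/3 + 17 = 19/3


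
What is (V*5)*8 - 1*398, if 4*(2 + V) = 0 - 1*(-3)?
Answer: -448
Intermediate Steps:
V = -5/4 (V = -2 + (0 - 1*(-3))/4 = -2 + (0 + 3)/4 = -2 + (¼)*3 = -2 + ¾ = -5/4 ≈ -1.2500)
(V*5)*8 - 1*398 = -5/4*5*8 - 1*398 = -25/4*8 - 398 = -50 - 398 = -448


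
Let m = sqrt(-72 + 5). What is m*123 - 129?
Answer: -129 + 123*I*sqrt(67) ≈ -129.0 + 1006.8*I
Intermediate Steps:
m = I*sqrt(67) (m = sqrt(-67) = I*sqrt(67) ≈ 8.1853*I)
m*123 - 129 = (I*sqrt(67))*123 - 129 = 123*I*sqrt(67) - 129 = -129 + 123*I*sqrt(67)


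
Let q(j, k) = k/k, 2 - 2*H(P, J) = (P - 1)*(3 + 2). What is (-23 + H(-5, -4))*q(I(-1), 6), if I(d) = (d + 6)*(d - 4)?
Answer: -7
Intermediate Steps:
H(P, J) = 7/2 - 5*P/2 (H(P, J) = 1 - (P - 1)*(3 + 2)/2 = 1 - (-1 + P)*5/2 = 1 - (-5 + 5*P)/2 = 1 + (5/2 - 5*P/2) = 7/2 - 5*P/2)
I(d) = (-4 + d)*(6 + d) (I(d) = (6 + d)*(-4 + d) = (-4 + d)*(6 + d))
q(j, k) = 1
(-23 + H(-5, -4))*q(I(-1), 6) = (-23 + (7/2 - 5/2*(-5)))*1 = (-23 + (7/2 + 25/2))*1 = (-23 + 16)*1 = -7*1 = -7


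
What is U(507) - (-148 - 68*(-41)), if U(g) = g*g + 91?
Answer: 254500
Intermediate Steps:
U(g) = 91 + g**2 (U(g) = g**2 + 91 = 91 + g**2)
U(507) - (-148 - 68*(-41)) = (91 + 507**2) - (-148 - 68*(-41)) = (91 + 257049) - (-148 + 2788) = 257140 - 1*2640 = 257140 - 2640 = 254500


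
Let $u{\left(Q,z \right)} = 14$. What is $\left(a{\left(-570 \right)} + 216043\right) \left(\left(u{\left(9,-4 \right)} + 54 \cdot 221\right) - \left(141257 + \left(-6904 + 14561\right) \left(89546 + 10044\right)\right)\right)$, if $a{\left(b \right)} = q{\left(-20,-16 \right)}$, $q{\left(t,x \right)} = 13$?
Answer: $-164783737460584$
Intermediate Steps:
$a{\left(b \right)} = 13$
$\left(a{\left(-570 \right)} + 216043\right) \left(\left(u{\left(9,-4 \right)} + 54 \cdot 221\right) - \left(141257 + \left(-6904 + 14561\right) \left(89546 + 10044\right)\right)\right) = \left(13 + 216043\right) \left(\left(14 + 54 \cdot 221\right) - \left(141257 + \left(-6904 + 14561\right) \left(89546 + 10044\right)\right)\right) = 216056 \left(\left(14 + 11934\right) - \left(141257 + 7657 \cdot 99590\right)\right) = 216056 \left(11948 - 762701887\right) = 216056 \left(-762689939\right) = -164783737460584$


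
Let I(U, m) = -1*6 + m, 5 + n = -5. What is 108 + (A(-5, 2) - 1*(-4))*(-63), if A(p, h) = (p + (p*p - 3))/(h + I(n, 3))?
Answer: 927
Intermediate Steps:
n = -10 (n = -5 - 5 = -10)
I(U, m) = -6 + m
A(p, h) = (-3 + p + p²)/(-3 + h) (A(p, h) = (p + (p*p - 3))/(h + (-6 + 3)) = (p + (p² - 3))/(h - 3) = (p + (-3 + p²))/(-3 + h) = (-3 + p + p²)/(-3 + h))
108 + (A(-5, 2) - 1*(-4))*(-63) = 108 + ((-3 - 5 + (-5)²)/(-3 + 2) - 1*(-4))*(-63) = 108 + ((-3 - 5 + 25)/(-1) + 4)*(-63) = 108 + (-1*17 + 4)*(-63) = 108 + (-17 + 4)*(-63) = 108 - 13*(-63) = 108 + 819 = 927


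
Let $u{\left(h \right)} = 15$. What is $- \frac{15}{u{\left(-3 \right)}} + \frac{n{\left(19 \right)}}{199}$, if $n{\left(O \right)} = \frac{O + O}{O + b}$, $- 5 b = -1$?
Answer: $- \frac{9457}{9552} \approx -0.99005$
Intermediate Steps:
$b = \frac{1}{5}$ ($b = \left(- \frac{1}{5}\right) \left(-1\right) = \frac{1}{5} \approx 0.2$)
$n{\left(O \right)} = \frac{2 O}{\frac{1}{5} + O}$ ($n{\left(O \right)} = \frac{O + O}{O + \frac{1}{5}} = \frac{2 O}{\frac{1}{5} + O}$)
$- \frac{15}{u{\left(-3 \right)}} + \frac{n{\left(19 \right)}}{199} = - \frac{15}{15} + \frac{10 \cdot 19 \frac{1}{1 + 5 \cdot 19}}{199} = \left(-15\right) \frac{1}{15} + 10 \cdot 19 \frac{1}{1 + 95} \cdot \frac{1}{199} = -1 + 10 \cdot 19 \cdot \frac{1}{96} \cdot \frac{1}{199} = -1 + \frac{95}{48} \cdot \frac{1}{199} = -1 + \frac{95}{9552} = - \frac{9457}{9552}$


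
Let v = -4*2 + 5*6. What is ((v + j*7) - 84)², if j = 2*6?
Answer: 484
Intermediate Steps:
v = 22 (v = -8 + 30 = 22)
j = 12
((v + j*7) - 84)² = ((22 + 12*7) - 84)² = ((22 + 84) - 84)² = (106 - 84)² = 22² = 484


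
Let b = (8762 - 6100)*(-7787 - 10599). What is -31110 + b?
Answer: -48974642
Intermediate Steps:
b = -48943532 (b = 2662*(-18386) = -48943532)
-31110 + b = -31110 - 48943532 = -48974642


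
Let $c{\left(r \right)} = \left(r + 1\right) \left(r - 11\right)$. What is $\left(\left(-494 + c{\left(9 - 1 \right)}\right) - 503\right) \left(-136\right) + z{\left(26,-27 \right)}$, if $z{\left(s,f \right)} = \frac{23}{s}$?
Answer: $\frac{3620887}{26} \approx 1.3927 \cdot 10^{5}$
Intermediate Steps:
$c{\left(r \right)} = \left(1 + r\right) \left(-11 + r\right)$
$\left(\left(-494 + c{\left(9 - 1 \right)}\right) - 503\right) \left(-136\right) + z{\left(26,-27 \right)} = \left(\left(-494 - \left(11 - \left(9 - 1\right)^{2} + 10 \left(9 - 1\right)\right)\right) - 503\right) \left(-136\right) + \frac{23}{26} = \left(\left(-494 - \left(91 - 64\right)\right) - 503\right) \left(-136\right) + 23 \cdot \frac{1}{26} = \left(\left(-494 - 27\right) - 503\right) \left(-136\right) + \frac{23}{26} = \left(-521 - 503\right) \left(-136\right) + \frac{23}{26} = \left(-1024\right) \left(-136\right) + \frac{23}{26} = 139264 + \frac{23}{26} = \frac{3620887}{26}$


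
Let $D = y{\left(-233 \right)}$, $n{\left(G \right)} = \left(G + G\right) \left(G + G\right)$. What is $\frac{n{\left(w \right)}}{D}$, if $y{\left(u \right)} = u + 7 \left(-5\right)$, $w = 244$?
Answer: $- \frac{59536}{67} \approx -888.6$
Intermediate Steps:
$n{\left(G \right)} = 4 G^{2}$ ($n{\left(G \right)} = 2 G 2 G = 4 G^{2}$)
$y{\left(u \right)} = -35 + u$ ($y{\left(u \right)} = u - 35 = -35 + u$)
$D = -268$ ($D = -35 - 233 = -268$)
$\frac{n{\left(w \right)}}{D} = \frac{4 \cdot 244^{2}}{-268} = 4 \cdot 59536 \left(- \frac{1}{268}\right) = 238144 \left(- \frac{1}{268}\right) = - \frac{59536}{67}$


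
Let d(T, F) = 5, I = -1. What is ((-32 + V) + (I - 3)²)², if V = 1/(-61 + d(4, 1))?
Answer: 804609/3136 ≈ 256.57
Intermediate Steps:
V = -1/56 (V = 1/(-61 + 5) = 1/(-56) = -1/56 ≈ -0.017857)
((-32 + V) + (I - 3)²)² = ((-32 - 1/56) + (-1 - 3)²)² = (-1793/56 + (-4)²)² = (-1793/56 + 16)² = (-897/56)² = 804609/3136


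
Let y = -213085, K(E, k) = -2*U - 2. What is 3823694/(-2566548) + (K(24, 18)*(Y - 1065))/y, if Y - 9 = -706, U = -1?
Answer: -1911847/1283274 ≈ -1.4898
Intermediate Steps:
Y = -697 (Y = 9 - 706 = -697)
K(E, k) = 0 (K(E, k) = -2*(-1) - 2 = 2 - 2 = 0)
3823694/(-2566548) + (K(24, 18)*(Y - 1065))/y = 3823694/(-2566548) + (0*(-697 - 1065))/(-213085) = 3823694*(-1/2566548) + (0*(-1762))*(-1/213085) = -1911847/1283274 + 0*(-1/213085) = -1911847/1283274 + 0 = -1911847/1283274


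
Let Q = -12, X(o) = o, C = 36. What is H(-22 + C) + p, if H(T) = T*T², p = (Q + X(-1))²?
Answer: 2913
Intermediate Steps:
p = 169 (p = (-12 - 1)² = (-13)² = 169)
H(T) = T³
H(-22 + C) + p = (-22 + 36)³ + 169 = 14³ + 169 = 2744 + 169 = 2913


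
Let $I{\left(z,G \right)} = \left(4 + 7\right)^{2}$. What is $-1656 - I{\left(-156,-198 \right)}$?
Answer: $-1777$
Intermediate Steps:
$I{\left(z,G \right)} = 121$ ($I{\left(z,G \right)} = 11^{2} = 121$)
$-1656 - I{\left(-156,-198 \right)} = -1656 - 121 = -1777$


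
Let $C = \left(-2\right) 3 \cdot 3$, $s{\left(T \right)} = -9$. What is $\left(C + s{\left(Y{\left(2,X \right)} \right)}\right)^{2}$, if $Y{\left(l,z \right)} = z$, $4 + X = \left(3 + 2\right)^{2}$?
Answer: $729$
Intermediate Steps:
$X = 21$ ($X = -4 + \left(3 + 2\right)^{2} = -4 + 5^{2} = -4 + 25 = 21$)
$C = -18$ ($C = \left(-6\right) 3 = -18$)
$\left(C + s{\left(Y{\left(2,X \right)} \right)}\right)^{2} = \left(-18 - 9\right)^{2} = \left(-27\right)^{2} = 729$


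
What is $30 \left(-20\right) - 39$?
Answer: $-639$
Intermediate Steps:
$30 \left(-20\right) - 39 = -600 - 39 = -639$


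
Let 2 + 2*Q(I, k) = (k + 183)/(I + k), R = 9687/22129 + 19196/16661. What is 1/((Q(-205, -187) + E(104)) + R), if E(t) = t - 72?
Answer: 72263488724/2355428786349 ≈ 0.030680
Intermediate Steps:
E(t) = -72 + t
R = 586183391/368691269 (R = 9687*(1/22129) + 19196*(1/16661) = 9687/22129 + 19196/16661 = 586183391/368691269 ≈ 1.5899)
Q(I, k) = -1 + (183 + k)/(2*(I + k)) (Q(I, k) = -1 + ((k + 183)/(I + k))/2 = -1 + ((183 + k)/(I + k))/2 = -1 + (183 + k)/(2*(I + k)))
1/((Q(-205, -187) + E(104)) + R) = 1/(((183/2 - 1*(-205) - ½*(-187))/(-205 - 187) + (-72 + 104)) + 586183391/368691269) = 1/(((183/2 + 205 + 187/2)/(-392) + 32) + 586183391/368691269) = 1/((-1/392*390 + 32) + 586183391/368691269) = 1/((-195/196 + 32) + 586183391/368691269) = 1/(6077/196 + 586183391/368691269) = 1/(2355428786349/72263488724) = 72263488724/2355428786349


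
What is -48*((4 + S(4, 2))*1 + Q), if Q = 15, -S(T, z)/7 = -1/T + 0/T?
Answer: -996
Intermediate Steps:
S(T, z) = 7/T (S(T, z) = -7*(-1/T + 0/T) = -7*(-1/T + 0) = -(-7)/T = 7/T)
-48*((4 + S(4, 2))*1 + Q) = -48*((4 + 7/4)*1 + 15) = -48*((23/4)*1 + 15) = -48*(23/4 + 15) = -48*83/4 = -996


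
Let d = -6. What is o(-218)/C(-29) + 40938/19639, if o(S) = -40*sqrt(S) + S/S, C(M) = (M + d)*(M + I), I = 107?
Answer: 111741101/53614470 + 4*I*sqrt(218)/273 ≈ 2.0842 + 0.21633*I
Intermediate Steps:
C(M) = (-6 + M)*(107 + M) (C(M) = (M - 6)*(M + 107) = (-6 + M)*(107 + M))
o(S) = 1 - 40*sqrt(S) (o(S) = -40*sqrt(S) + 1 = 1 - 40*sqrt(S))
o(-218)/C(-29) + 40938/19639 = (1 - 40*I*sqrt(218))/(-642 + (-29)**2 + 101*(-29)) + 40938/19639 = (1 - 40*I*sqrt(218))/(-642 + 841 - 2929) + 40938*(1/19639) = (1 - 40*I*sqrt(218))/(-2730) + 40938/19639 = (1 - 40*I*sqrt(218))*(-1/2730) + 40938/19639 = (-1/2730 + 4*I*sqrt(218)/273) + 40938/19639 = 111741101/53614470 + 4*I*sqrt(218)/273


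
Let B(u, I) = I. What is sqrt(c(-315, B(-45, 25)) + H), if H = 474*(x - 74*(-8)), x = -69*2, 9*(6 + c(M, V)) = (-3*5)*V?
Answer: sqrt(1936335)/3 ≈ 463.84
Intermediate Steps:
c(M, V) = -6 - 5*V/3 (c(M, V) = -6 + ((-3*5)*V)/9 = -6 + (-15*V)/9 = -6 - 5*V/3)
x = -138
H = 215196 (H = 474*(-138 - 74*(-8)) = 474*(-138 + 592) = 474*454 = 215196)
sqrt(c(-315, B(-45, 25)) + H) = sqrt((-6 - 5/3*25) + 215196) = sqrt((-6 - 125/3) + 215196) = sqrt(-143/3 + 215196) = sqrt(645445/3) = sqrt(1936335)/3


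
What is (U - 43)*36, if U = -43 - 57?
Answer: -5148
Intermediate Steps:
U = -100
(U - 43)*36 = (-100 - 43)*36 = -143*36 = -5148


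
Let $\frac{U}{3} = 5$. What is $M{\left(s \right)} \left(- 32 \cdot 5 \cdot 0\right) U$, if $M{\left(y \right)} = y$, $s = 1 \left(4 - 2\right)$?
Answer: $0$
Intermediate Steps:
$U = 15$ ($U = 3 \cdot 5 = 15$)
$s = 2$ ($s = 1 \cdot 2 = 2$)
$M{\left(s \right)} \left(- 32 \cdot 5 \cdot 0\right) U = 2 \left(- 32 \cdot 5 \cdot 0\right) 15 = 2 \left(\left(-32\right) 0\right) 15 = 2 \cdot 0 \cdot 15 = 0 \cdot 15 = 0$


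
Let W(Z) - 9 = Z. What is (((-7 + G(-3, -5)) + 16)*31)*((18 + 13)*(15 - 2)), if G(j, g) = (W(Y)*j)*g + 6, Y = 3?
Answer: 2436135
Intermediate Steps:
W(Z) = 9 + Z
G(j, g) = 6 + 12*g*j (G(j, g) = ((9 + 3)*j)*g + 6 = (12*j)*g + 6 = 12*g*j + 6 = 6 + 12*g*j)
(((-7 + G(-3, -5)) + 16)*31)*((18 + 13)*(15 - 2)) = (((-7 + (6 + 12*(-5)*(-3))) + 16)*31)*((18 + 13)*(15 - 2)) = (((-7 + (6 + 180)) + 16)*31)*(31*13) = (((-7 + 186) + 16)*31)*403 = ((179 + 16)*31)*403 = (195*31)*403 = 6045*403 = 2436135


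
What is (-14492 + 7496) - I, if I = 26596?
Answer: -33592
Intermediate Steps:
(-14492 + 7496) - I = (-14492 + 7496) - 1*26596 = -6996 - 26596 = -33592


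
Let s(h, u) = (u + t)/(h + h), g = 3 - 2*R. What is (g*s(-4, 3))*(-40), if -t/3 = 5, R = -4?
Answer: -660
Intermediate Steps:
g = 11 (g = 3 - 2*(-4) = 3 + 8 = 11)
t = -15 (t = -3*5 = -15)
s(h, u) = (-15 + u)/(2*h) (s(h, u) = (u - 15)/(h + h) = (-15 + u)/((2*h)) = (-15 + u)*(1/(2*h)) = (-15 + u)/(2*h))
(g*s(-4, 3))*(-40) = (11*((1/2)*(-15 + 3)/(-4)))*(-40) = (11*((1/2)*(-1/4)*(-12)))*(-40) = (11*(3/2))*(-40) = (33/2)*(-40) = -660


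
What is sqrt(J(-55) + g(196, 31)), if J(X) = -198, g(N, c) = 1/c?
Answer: 19*I*sqrt(527)/31 ≈ 14.07*I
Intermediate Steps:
sqrt(J(-55) + g(196, 31)) = sqrt(-198 + 1/31) = sqrt(-6137/31) = 19*I*sqrt(527)/31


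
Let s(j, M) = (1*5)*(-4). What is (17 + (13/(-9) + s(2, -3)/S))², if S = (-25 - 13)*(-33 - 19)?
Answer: 4776883225/19766916 ≈ 241.66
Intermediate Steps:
s(j, M) = -20 (s(j, M) = 5*(-4) = -20)
S = 1976 (S = -38*(-52) = 1976)
(17 + (13/(-9) + s(2, -3)/S))² = (17 + (13/(-9) - 20/1976))² = (17 + (13*(-⅑) - 20*1/1976))² = (17 + (-13/9 - 5/494))² = (17 - 6467/4446)² = (69115/4446)² = 4776883225/19766916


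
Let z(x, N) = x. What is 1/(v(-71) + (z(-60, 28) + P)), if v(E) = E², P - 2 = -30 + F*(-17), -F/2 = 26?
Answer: 1/5837 ≈ 0.00017132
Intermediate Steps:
F = -52 (F = -2*26 = -52)
P = 856 (P = 2 + (-30 - 52*(-17)) = 2 + (-30 + 884) = 2 + 854 = 856)
1/(v(-71) + (z(-60, 28) + P)) = 1/((-71)² + (-60 + 856)) = 1/(5041 + 796) = 1/5837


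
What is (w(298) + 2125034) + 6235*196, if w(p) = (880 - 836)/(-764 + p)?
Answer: 779872880/233 ≈ 3.3471e+6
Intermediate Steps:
w(p) = 44/(-764 + p)
(w(298) + 2125034) + 6235*196 = (44/(-764 + 298) + 2125034) + 6235*196 = (44/(-466) + 2125034) + 1222060 = (44*(-1/466) + 2125034) + 1222060 = (-22/233 + 2125034) + 1222060 = 495132900/233 + 1222060 = 779872880/233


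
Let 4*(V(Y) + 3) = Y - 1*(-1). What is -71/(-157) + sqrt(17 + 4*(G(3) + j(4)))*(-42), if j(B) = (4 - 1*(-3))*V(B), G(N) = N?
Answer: 71/157 - 84*I*sqrt(5) ≈ 0.45223 - 187.83*I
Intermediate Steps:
V(Y) = -11/4 + Y/4 (V(Y) = -3 + (Y - 1*(-1))/4 = -3 + (Y + 1)/4 = -3 + (1 + Y)/4 = -3 + (1/4 + Y/4) = -11/4 + Y/4)
j(B) = -77/4 + 7*B/4 (j(B) = (4 - 1*(-3))*(-11/4 + B/4) = (4 + 3)*(-11/4 + B/4) = 7*(-11/4 + B/4) = -77/4 + 7*B/4)
-71/(-157) + sqrt(17 + 4*(G(3) + j(4)))*(-42) = -71/(-157) + sqrt(17 + 4*(3 + (-77/4 + (7/4)*4)))*(-42) = -71*(-1/157) + sqrt(17 + 4*(3 + (-77/4 + 7)))*(-42) = 71/157 + sqrt(17 + 4*(3 - 49/4))*(-42) = 71/157 + sqrt(17 + 4*(-37/4))*(-42) = 71/157 + sqrt(17 - 37)*(-42) = 71/157 + sqrt(-20)*(-42) = 71/157 + (2*I*sqrt(5))*(-42) = 71/157 - 84*I*sqrt(5)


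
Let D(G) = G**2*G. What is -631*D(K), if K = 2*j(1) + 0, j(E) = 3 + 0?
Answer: -136296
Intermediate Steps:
j(E) = 3
K = 6 (K = 2*3 + 0 = 6 + 0 = 6)
D(G) = G**3
-631*D(K) = -631*6**3 = -631*216 = -136296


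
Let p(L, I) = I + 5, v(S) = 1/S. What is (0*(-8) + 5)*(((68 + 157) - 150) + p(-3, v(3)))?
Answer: 1205/3 ≈ 401.67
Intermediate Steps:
v(S) = 1/S
p(L, I) = 5 + I
(0*(-8) + 5)*(((68 + 157) - 150) + p(-3, v(3))) = (0*(-8) + 5)*(((68 + 157) - 150) + (5 + 1/3)) = (0 + 5)*((225 - 150) + (5 + ⅓)) = 5*(75 + 16/3) = 5*(241/3) = 1205/3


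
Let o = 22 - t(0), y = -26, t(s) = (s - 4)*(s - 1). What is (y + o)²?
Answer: 64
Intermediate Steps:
t(s) = (-1 + s)*(-4 + s) (t(s) = (-4 + s)*(-1 + s) = (-1 + s)*(-4 + s))
o = 18 (o = 22 - (4 + 0² - 5*0) = 22 - (4 + 0 + 0) = 22 - 1*4 = 22 - 4 = 18)
(y + o)² = (-26 + 18)² = (-8)² = 64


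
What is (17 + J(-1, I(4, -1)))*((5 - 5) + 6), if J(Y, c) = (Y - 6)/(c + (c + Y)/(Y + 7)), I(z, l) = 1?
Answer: 60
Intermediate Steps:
J(Y, c) = (-6 + Y)/(c + (Y + c)/(7 + Y))
(17 + J(-1, I(4, -1)))*((5 - 5) + 6) = (17 + (-42 - 1 + (-1)²)/(-1 + 8*1 - 1*1))*((5 - 5) + 6) = (17 + (-42 - 1 + 1)/(-1 + 8 - 1))*(0 + 6) = (17 - 42/6)*6 = (17 + (⅙)*(-42))*6 = (17 - 7)*6 = 10*6 = 60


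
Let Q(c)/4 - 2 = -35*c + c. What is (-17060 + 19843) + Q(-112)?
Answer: 18023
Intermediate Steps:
Q(c) = 8 - 136*c (Q(c) = 8 + 4*(-35*c + c) = 8 + 4*(-34*c) = 8 - 136*c)
(-17060 + 19843) + Q(-112) = (-17060 + 19843) + (8 - 136*(-112)) = 2783 + (8 + 15232) = 2783 + 15240 = 18023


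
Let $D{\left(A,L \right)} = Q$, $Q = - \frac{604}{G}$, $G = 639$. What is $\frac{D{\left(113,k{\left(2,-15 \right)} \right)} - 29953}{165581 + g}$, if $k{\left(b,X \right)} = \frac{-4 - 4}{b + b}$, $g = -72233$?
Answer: $- \frac{19140571}{59649372} \approx -0.32088$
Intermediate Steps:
$k{\left(b,X \right)} = - \frac{4}{b}$ ($k{\left(b,X \right)} = - \frac{8}{2 b} = - 8 \frac{1}{2 b} = - \frac{4}{b}$)
$Q = - \frac{604}{639} \approx -0.94523$
$D{\left(A,L \right)} = - \frac{604}{639}$
$\frac{D{\left(113,k{\left(2,-15 \right)} \right)} - 29953}{165581 + g} = \frac{- \frac{604}{639} - 29953}{165581 - 72233} = - \frac{19140571}{639 \cdot 93348} = \left(- \frac{19140571}{639}\right) \frac{1}{93348} = - \frac{19140571}{59649372}$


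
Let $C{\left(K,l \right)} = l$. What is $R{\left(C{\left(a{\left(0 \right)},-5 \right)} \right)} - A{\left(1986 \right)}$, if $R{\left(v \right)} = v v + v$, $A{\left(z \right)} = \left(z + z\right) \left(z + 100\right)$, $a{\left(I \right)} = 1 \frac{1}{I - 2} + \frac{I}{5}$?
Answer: $-8285572$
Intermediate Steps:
$a{\left(I \right)} = \frac{1}{-2 + I} + \frac{I}{5}$ ($a{\left(I \right)} = 1 \frac{1}{I - 2} + I \frac{1}{5} = 1 \frac{1}{-2 + I} + \frac{I}{5} = \frac{1}{-2 + I} + \frac{I}{5}$)
$A{\left(z \right)} = 2 z \left(100 + z\right)$
$R{\left(v \right)} = v + v^{2}$ ($R{\left(v \right)} = v^{2} + v = v + v^{2}$)
$R{\left(C{\left(a{\left(0 \right)},-5 \right)} \right)} - A{\left(1986 \right)} = - 5 \left(1 - 5\right) - 2 \cdot 1986 \left(100 + 1986\right) = \left(-5\right) \left(-4\right) - 2 \cdot 1986 \cdot 2086 = 20 - 8285592 = -8285572$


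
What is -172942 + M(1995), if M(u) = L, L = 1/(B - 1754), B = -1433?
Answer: -551166155/3187 ≈ -1.7294e+5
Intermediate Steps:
L = -1/3187 (L = 1/(-1433 - 1754) = 1/(-3187) = -1/3187 ≈ -0.00031377)
M(u) = -1/3187
-172942 + M(1995) = -172942 - 1/3187 = -551166155/3187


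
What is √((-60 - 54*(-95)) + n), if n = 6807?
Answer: √11877 ≈ 108.98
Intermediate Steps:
√((-60 - 54*(-95)) + n) = √((-60 - 54*(-95)) + 6807) = √((-60 + 5130) + 6807) = √(5070 + 6807) = √11877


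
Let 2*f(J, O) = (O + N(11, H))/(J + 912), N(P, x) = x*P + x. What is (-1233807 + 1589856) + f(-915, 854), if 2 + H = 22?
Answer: 1067600/3 ≈ 3.5587e+5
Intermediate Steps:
H = 20 (H = -2 + 22 = 20)
N(P, x) = x + P*x (N(P, x) = P*x + x = x + P*x)
f(J, O) = (240 + O)/(2*(912 + J)) (f(J, O) = ((O + 20*(1 + 11))/(J + 912))/2 = ((O + 20*12)/(912 + J))/2 = ((O + 240)/(912 + J))/2 = ((240 + O)/(912 + J))/2 = (240 + O)/(2*(912 + J)))
(-1233807 + 1589856) + f(-915, 854) = (-1233807 + 1589856) + (240 + 854)/(2*(912 - 915)) = 356049 + (½)*1094/(-3) = 356049 + (½)*(-⅓)*1094 = 356049 - 547/3 = 1067600/3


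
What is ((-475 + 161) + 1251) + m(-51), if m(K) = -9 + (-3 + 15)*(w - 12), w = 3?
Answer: 820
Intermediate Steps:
m(K) = -117 (m(K) = -9 + (-3 + 15)*(3 - 12) = -9 + 12*(-9) = -9 - 108 = -117)
((-475 + 161) + 1251) + m(-51) = ((-475 + 161) + 1251) - 117 = (-314 + 1251) - 117 = 937 - 117 = 820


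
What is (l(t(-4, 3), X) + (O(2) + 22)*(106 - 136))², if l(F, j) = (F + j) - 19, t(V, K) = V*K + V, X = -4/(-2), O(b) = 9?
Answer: 927369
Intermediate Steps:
X = 2 (X = -4*(-½) = 2)
t(V, K) = V + K*V (t(V, K) = K*V + V = V + K*V)
l(F, j) = -19 + F + j
(l(t(-4, 3), X) + (O(2) + 22)*(106 - 136))² = ((-19 - 4*(1 + 3) + 2) + (9 + 22)*(106 - 136))² = ((-19 - 4*4 + 2) + 31*(-30))² = ((-19 - 16 + 2) - 930)² = (-33 - 930)² = (-963)² = 927369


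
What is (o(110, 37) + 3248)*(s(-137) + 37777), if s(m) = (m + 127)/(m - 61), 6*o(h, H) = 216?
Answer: 12281923552/99 ≈ 1.2406e+8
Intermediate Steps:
o(h, H) = 36 (o(h, H) = (⅙)*216 = 36)
s(m) = (127 + m)/(-61 + m)
(o(110, 37) + 3248)*(s(-137) + 37777) = (36 + 3248)*((127 - 137)/(-61 - 137) + 37777) = 3284*(-10/(-198) + 37777) = 3284*(-1/198*(-10) + 37777) = 3284*(5/99 + 37777) = 3284*(3739928/99) = 12281923552/99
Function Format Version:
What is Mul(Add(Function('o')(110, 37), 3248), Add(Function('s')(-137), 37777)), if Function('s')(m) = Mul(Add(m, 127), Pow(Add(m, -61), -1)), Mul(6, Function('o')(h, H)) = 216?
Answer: Rational(12281923552, 99) ≈ 1.2406e+8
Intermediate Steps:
Function('o')(h, H) = 36 (Function('o')(h, H) = Mul(Rational(1, 6), 216) = 36)
Function('s')(m) = Mul(Pow(Add(-61, m), -1), Add(127, m)) (Function('s')(m) = Mul(Add(127, m), Pow(Add(-61, m), -1)) = Mul(Pow(Add(-61, m), -1), Add(127, m)))
Mul(Add(Function('o')(110, 37), 3248), Add(Function('s')(-137), 37777)) = Mul(Add(36, 3248), Add(Mul(Pow(Add(-61, -137), -1), Add(127, -137)), 37777)) = Mul(3284, Add(Mul(Pow(-198, -1), -10), 37777)) = Mul(3284, Add(Mul(Rational(-1, 198), -10), 37777)) = Mul(3284, Add(Rational(5, 99), 37777)) = Mul(3284, Rational(3739928, 99)) = Rational(12281923552, 99)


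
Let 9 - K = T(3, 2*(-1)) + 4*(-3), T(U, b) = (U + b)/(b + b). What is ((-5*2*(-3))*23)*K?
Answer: 29325/2 ≈ 14663.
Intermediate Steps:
T(U, b) = (U + b)/(2*b) (T(U, b) = (U + b)/((2*b)) = (U + b)*(1/(2*b)) = (U + b)/(2*b))
K = 85/4 (K = 9 - ((3 + 2*(-1))/(2*((2*(-1)))) + 4*(-3)) = 9 - ((1/2)*(3 - 2)/(-2) - 12) = 9 - ((1/2)*(-1/2)*1 - 12) = 9 - (-1/4 - 12) = 9 - 1*(-49/4) = 9 + 49/4 = 85/4 ≈ 21.250)
((-5*2*(-3))*23)*K = ((-5*2*(-3))*23)*(85/4) = (-10*(-3)*23)*(85/4) = (30*23)*(85/4) = 690*(85/4) = 29325/2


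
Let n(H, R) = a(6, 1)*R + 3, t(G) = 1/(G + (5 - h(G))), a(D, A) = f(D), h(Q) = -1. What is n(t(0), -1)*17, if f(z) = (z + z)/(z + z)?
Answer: 34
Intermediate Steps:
f(z) = 1 (f(z) = (2*z)/((2*z)) = (2*z)*(1/(2*z)) = 1)
a(D, A) = 1
t(G) = 1/(6 + G) (t(G) = 1/(G + (5 - 1*(-1))) = 1/(G + (5 + 1)) = 1/(G + 6) = 1/(6 + G))
n(H, R) = 3 + R (n(H, R) = 1*R + 3 = R + 3 = 3 + R)
n(t(0), -1)*17 = (3 - 1)*17 = 2*17 = 34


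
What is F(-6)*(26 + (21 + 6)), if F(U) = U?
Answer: -318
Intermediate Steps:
F(-6)*(26 + (21 + 6)) = -6*(26 + (21 + 6)) = -6*(26 + 27) = -6*53 = -318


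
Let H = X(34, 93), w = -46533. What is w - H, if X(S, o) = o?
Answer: -46626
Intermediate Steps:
H = 93
w - H = -46533 - 1*93 = -46533 - 93 = -46626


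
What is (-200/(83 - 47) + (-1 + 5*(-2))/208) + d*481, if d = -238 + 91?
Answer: -132374003/1872 ≈ -70713.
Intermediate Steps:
d = -147
(-200/(83 - 47) + (-1 + 5*(-2))/208) + d*481 = (-200/(83 - 47) + (-1 + 5*(-2))/208) - 147*481 = (-200/36 + (-1 - 10)*(1/208)) - 70707 = (-200*1/36 - 11*1/208) - 70707 = (-50/9 - 11/208) - 70707 = -10499/1872 - 70707 = -132374003/1872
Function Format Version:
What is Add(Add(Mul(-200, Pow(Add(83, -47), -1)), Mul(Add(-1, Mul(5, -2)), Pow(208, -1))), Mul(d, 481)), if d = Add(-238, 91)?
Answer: Rational(-132374003, 1872) ≈ -70713.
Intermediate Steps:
d = -147
Add(Add(Mul(-200, Pow(Add(83, -47), -1)), Mul(Add(-1, Mul(5, -2)), Pow(208, -1))), Mul(d, 481)) = Add(Add(Mul(-200, Pow(Add(83, -47), -1)), Mul(Add(-1, Mul(5, -2)), Pow(208, -1))), Mul(-147, 481)) = Add(Add(Mul(-200, Pow(36, -1)), Mul(Add(-1, -10), Rational(1, 208))), -70707) = Add(Add(Mul(-200, Rational(1, 36)), Mul(-11, Rational(1, 208))), -70707) = Add(Add(Rational(-50, 9), Rational(-11, 208)), -70707) = Add(Rational(-10499, 1872), -70707) = Rational(-132374003, 1872)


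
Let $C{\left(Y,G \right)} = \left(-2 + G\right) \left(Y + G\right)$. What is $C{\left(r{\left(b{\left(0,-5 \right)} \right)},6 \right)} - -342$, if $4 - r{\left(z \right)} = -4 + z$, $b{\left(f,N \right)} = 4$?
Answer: $382$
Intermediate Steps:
$r{\left(z \right)} = 8 - z$ ($r{\left(z \right)} = 4 - \left(-4 + z\right) = 8 - z$)
$C{\left(Y,G \right)} = \left(-2 + G\right) \left(G + Y\right)$
$C{\left(r{\left(b{\left(0,-5 \right)} \right)},6 \right)} - -342 = \left(6^{2} - 12 - 2 \left(8 - 4\right) + 6 \left(8 - 4\right)\right) - -342 = \left(36 - 12 - 2 \left(8 - 4\right) + 6 \left(8 - 4\right)\right) + 342 = \left(36 - 12 - 8 + 6 \cdot 4\right) + 342 = \left(36 - 12 - 8 + 24\right) + 342 = 40 + 342 = 382$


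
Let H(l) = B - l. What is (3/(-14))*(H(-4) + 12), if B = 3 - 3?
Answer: -24/7 ≈ -3.4286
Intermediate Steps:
B = 0
H(l) = -l (H(l) = 0 - l = -l)
(3/(-14))*(H(-4) + 12) = (3/(-14))*(-1*(-4) + 12) = (3*(-1/14))*(4 + 12) = -3/14*16 = -24/7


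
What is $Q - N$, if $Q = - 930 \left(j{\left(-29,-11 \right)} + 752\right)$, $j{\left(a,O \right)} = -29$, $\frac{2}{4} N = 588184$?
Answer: $-1848758$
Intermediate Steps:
$N = 1176368$ ($N = 2 \cdot 588184 = 1176368$)
$Q = -672390$ ($Q = - 930 \left(-29 + 752\right) = \left(-930\right) 723 = -672390$)
$Q - N = -672390 - 1176368 = -1848758$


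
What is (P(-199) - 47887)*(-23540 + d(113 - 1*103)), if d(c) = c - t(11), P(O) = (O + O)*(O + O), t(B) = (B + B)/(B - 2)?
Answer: -7802205488/3 ≈ -2.6007e+9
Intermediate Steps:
t(B) = 2*B/(-2 + B) (t(B) = (2*B)/(-2 + B) = 2*B/(-2 + B))
P(O) = 4*O² (P(O) = (2*O)*(2*O) = 4*O²)
d(c) = -22/9 + c (d(c) = c - 2*11/(-2 + 11) = c - 2*11/9 = c - 1*22/9 = c - 22/9 = -22/9 + c)
(P(-199) - 47887)*(-23540 + d(113 - 1*103)) = (4*(-199)² - 47887)*(-23540 + (-22/9 + (113 - 1*103))) = (4*39601 - 47887)*(-23540 + (-22/9 + (113 - 103))) = (158404 - 47887)*(-23540 + (-22/9 + 10)) = 110517*(-23540 + 68/9) = 110517*(-211792/9) = -7802205488/3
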